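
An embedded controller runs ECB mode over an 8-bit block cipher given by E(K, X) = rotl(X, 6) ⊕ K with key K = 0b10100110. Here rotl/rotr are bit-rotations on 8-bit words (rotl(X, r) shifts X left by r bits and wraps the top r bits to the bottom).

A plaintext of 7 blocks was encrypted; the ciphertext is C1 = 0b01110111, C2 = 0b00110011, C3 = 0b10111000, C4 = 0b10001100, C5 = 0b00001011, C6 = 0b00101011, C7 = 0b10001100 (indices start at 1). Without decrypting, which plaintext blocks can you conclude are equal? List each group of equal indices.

ECB encrypts each block independently with the same key, so equal ciphertext blocks imply equal plaintext blocks.
C4 = C7 = 0b10001100, so P4 = P7.

P4 = P7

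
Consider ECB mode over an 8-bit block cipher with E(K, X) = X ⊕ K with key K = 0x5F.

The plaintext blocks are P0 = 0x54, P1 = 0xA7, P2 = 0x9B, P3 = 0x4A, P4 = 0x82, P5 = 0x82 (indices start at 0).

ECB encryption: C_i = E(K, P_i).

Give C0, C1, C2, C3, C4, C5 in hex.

C0 = 0x0B, C1 = 0xF8, C2 = 0xC4, C3 = 0x15, C4 = 0xDD, C5 = 0xDD

C0: E(K, 0x54) = 0x0B.
C1: E(K, 0xA7) = 0xF8.
C2: E(K, 0x9B) = 0xC4.
C3: E(K, 0x4A) = 0x15.
C4: E(K, 0x82) = 0xDD.
C5: E(K, 0x82) = 0xDD.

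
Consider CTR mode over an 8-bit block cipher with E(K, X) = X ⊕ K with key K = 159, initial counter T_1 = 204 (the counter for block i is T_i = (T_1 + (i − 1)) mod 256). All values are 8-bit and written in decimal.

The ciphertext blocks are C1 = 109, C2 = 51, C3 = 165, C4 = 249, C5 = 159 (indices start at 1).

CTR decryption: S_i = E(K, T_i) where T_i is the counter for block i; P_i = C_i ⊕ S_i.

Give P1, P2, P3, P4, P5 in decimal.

P1 = 62, P2 = 97, P3 = 244, P4 = 169, P5 = 208

P1: T = 204, S = E(K, T) = 83; 109 ⊕ 83 = 62.
P2: T = 205, S = E(K, T) = 82; 51 ⊕ 82 = 97.
P3: T = 206, S = E(K, T) = 81; 165 ⊕ 81 = 244.
P4: T = 207, S = E(K, T) = 80; 249 ⊕ 80 = 169.
P5: T = 208, S = E(K, T) = 79; 159 ⊕ 79 = 208.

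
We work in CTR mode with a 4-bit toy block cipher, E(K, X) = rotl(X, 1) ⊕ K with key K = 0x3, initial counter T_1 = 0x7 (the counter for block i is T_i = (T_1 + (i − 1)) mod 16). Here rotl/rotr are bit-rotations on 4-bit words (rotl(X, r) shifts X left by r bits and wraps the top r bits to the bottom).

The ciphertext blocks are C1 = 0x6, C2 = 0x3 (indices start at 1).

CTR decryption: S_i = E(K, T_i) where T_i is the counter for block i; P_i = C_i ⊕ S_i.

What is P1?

P1 = 0xB

P1: T = 0x7, S = E(K, T) = 0xD; 0x6 ⊕ 0xD = 0xB.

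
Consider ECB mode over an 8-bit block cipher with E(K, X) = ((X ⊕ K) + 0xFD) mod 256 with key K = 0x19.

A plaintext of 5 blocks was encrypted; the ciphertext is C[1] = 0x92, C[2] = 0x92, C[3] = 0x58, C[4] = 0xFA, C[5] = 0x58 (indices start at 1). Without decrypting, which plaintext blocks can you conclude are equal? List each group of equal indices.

ECB encrypts each block independently with the same key, so equal ciphertext blocks imply equal plaintext blocks.
C[1] = C[2] = 0x92, so P[1] = P[2].
C[3] = C[5] = 0x58, so P[3] = P[5].

P[1] = P[2]; P[3] = P[5]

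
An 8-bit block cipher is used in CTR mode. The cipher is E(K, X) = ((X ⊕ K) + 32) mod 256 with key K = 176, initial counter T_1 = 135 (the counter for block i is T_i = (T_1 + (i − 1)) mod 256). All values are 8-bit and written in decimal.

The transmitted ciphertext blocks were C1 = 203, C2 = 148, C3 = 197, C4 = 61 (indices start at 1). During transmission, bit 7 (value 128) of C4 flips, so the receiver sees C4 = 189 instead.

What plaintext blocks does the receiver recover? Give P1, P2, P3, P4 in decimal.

P1 = 156, P2 = 204, P3 = 156, P4 = 231

CTR decryption: S_i = E(K, T_i) where T_i is the counter for block i; P_i = C_i ⊕ S_i.
Only C4 changed, to 189. In CTR, a change in C_i flips the same bit in P_i only; the keystream is unaffected. Decrypting the received ciphertext:
P1: T = 135, S = E(K, T) = 87; 203 ⊕ 87 = 156.
P2: T = 136, S = E(K, T) = 88; 148 ⊕ 88 = 204.
P3: T = 137, S = E(K, T) = 89; 197 ⊕ 89 = 156.
P4: T = 138, S = E(K, T) = 90; 189 ⊕ 90 = 231.
Blocks that differ from the original plaintext: P4.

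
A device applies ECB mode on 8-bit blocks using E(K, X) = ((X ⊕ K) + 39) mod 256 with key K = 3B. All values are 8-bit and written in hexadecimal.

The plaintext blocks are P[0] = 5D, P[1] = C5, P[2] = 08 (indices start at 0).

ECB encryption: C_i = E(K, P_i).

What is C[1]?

C[1]: E(K, C5) = 37.

C[1] = 37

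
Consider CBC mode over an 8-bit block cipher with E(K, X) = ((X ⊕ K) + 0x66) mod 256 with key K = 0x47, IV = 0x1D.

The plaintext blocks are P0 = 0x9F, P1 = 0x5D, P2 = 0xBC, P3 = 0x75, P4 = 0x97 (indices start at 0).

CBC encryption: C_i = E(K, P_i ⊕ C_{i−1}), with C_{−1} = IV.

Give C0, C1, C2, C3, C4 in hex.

C0 = 0x2B, C1 = 0x97, C2 = 0xD2, C3 = 0x46, C4 = 0xFC

C0: P0 ⊕ 0x1D = 0x82; E(K, 0x82) = 0x2B.
C1: P1 ⊕ 0x2B = 0x76; E(K, 0x76) = 0x97.
C2: P2 ⊕ 0x97 = 0x2B; E(K, 0x2B) = 0xD2.
C3: P3 ⊕ 0xD2 = 0xA7; E(K, 0xA7) = 0x46.
C4: P4 ⊕ 0x46 = 0xD1; E(K, 0xD1) = 0xFC.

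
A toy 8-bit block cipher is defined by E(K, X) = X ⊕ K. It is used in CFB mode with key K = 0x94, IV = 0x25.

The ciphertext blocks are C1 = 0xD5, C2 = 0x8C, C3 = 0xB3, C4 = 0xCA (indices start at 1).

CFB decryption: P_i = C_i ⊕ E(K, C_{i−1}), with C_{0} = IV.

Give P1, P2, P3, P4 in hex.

P1 = 0x64, P2 = 0xCD, P3 = 0xAB, P4 = 0xED

P1: E(K, 0x25) = 0xB1; 0xD5 ⊕ 0xB1 = 0x64.
P2: E(K, 0xD5) = 0x41; 0x8C ⊕ 0x41 = 0xCD.
P3: E(K, 0x8C) = 0x18; 0xB3 ⊕ 0x18 = 0xAB.
P4: E(K, 0xB3) = 0x27; 0xCA ⊕ 0x27 = 0xED.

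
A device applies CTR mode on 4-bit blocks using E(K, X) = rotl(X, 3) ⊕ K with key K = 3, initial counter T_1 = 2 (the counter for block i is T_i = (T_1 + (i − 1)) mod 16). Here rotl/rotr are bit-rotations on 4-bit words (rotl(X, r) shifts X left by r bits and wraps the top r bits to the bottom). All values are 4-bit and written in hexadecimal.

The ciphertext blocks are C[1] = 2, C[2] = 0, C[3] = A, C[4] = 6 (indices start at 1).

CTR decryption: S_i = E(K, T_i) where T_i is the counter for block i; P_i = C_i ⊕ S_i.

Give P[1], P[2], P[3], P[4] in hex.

P[1]: T = 2, S = E(K, T) = 2; 2 ⊕ 2 = 0.
P[2]: T = 3, S = E(K, T) = A; 0 ⊕ A = A.
P[3]: T = 4, S = E(K, T) = 1; A ⊕ 1 = B.
P[4]: T = 5, S = E(K, T) = 9; 6 ⊕ 9 = F.

P[1] = 0, P[2] = A, P[3] = B, P[4] = F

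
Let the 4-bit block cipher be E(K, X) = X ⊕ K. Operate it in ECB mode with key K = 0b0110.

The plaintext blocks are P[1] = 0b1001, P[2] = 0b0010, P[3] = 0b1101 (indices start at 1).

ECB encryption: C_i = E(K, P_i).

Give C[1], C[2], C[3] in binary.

C[1]: E(K, 0b1001) = 0b1111.
C[2]: E(K, 0b0010) = 0b0100.
C[3]: E(K, 0b1101) = 0b1011.

C[1] = 0b1111, C[2] = 0b0100, C[3] = 0b1011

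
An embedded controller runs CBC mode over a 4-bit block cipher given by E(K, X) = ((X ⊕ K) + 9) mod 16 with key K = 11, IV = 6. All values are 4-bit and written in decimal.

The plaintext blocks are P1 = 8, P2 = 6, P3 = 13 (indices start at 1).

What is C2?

C2 = 12

CBC encryption: C_i = E(K, P_i ⊕ C_{i−1}), with C_{0} = IV.
C1: P1 ⊕ 6 = 14; E(K, 14) = 14.
C2: P2 ⊕ 14 = 8; E(K, 8) = 12.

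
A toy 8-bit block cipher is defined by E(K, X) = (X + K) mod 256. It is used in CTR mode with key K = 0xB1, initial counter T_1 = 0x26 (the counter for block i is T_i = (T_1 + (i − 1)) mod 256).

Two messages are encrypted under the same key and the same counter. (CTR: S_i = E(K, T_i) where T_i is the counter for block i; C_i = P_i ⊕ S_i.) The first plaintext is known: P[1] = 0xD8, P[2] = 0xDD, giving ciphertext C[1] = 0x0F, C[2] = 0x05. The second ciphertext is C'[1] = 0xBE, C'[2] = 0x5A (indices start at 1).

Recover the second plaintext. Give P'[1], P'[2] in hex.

In CTR with a reused counter, both messages share the same keystream S_i, so C_i ⊕ C'_i = P_i ⊕ P'_i and thus P'_i = P_i ⊕ C_i ⊕ C'_i.
P'[1]: 0xD8 ⊕ 0x0F ⊕ 0xBE = 0x69.
P'[2]: 0xDD ⊕ 0x05 ⊕ 0x5A = 0x82.

P'[1] = 0x69, P'[2] = 0x82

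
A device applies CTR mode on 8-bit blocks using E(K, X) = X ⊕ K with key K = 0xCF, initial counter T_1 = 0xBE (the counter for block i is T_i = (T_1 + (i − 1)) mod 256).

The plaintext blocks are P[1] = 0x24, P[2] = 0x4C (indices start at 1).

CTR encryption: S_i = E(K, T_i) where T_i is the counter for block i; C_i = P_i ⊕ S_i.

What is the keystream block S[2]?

C[1]: T = 0xBE, S = E(K, T) = 0x71; 0x24 ⊕ 0x71 = 0x55.
C[2]: T = 0xBF, S = E(K, T) = 0x70; 0x4C ⊕ 0x70 = 0x3C.
So S[2] = 0x70.

0x70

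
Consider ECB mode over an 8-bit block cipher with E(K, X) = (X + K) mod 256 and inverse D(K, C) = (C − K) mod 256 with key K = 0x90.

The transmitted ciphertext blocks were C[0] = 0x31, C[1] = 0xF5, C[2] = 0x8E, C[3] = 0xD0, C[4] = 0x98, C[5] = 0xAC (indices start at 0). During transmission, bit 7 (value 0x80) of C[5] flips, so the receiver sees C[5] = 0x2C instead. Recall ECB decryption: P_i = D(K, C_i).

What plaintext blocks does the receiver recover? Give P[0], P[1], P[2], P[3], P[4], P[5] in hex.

P[0] = 0xA1, P[1] = 0x65, P[2] = 0xFE, P[3] = 0x40, P[4] = 0x08, P[5] = 0x9C

Only C[5] changed, to 0x2C. In ECB, a change in C_i affects only P_i. Decrypting the received ciphertext:
P[0]: D(K, 0x31) = 0xA1.
P[1]: D(K, 0xF5) = 0x65.
P[2]: D(K, 0x8E) = 0xFE.
P[3]: D(K, 0xD0) = 0x40.
P[4]: D(K, 0x98) = 0x08.
P[5]: D(K, 0x2C) = 0x9C.
Blocks that differ from the original plaintext: P[5].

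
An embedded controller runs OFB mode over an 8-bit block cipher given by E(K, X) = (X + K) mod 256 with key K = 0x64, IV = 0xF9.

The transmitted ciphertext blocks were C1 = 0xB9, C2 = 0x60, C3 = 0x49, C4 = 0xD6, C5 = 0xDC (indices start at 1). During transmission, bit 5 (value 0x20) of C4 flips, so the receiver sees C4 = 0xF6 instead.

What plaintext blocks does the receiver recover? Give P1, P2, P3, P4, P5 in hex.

P1 = 0xE4, P2 = 0xA1, P3 = 0x6C, P4 = 0x7F, P5 = 0x31

OFB decryption: S_i = E(K, S_{i−1}) with S_{0} = IV; P_i = C_i ⊕ S_i.
Only C4 changed, to 0xF6. In OFB, a change in C_i flips the same bit in P_i only; the keystream is unaffected. Decrypting the received ciphertext:
P1: S = E(K, 0xF9) = 0x5D; 0xB9 ⊕ 0x5D = 0xE4.
P2: S = E(K, 0x5D) = 0xC1; 0x60 ⊕ 0xC1 = 0xA1.
P3: S = E(K, 0xC1) = 0x25; 0x49 ⊕ 0x25 = 0x6C.
P4: S = E(K, 0x25) = 0x89; 0xF6 ⊕ 0x89 = 0x7F.
P5: S = E(K, 0x89) = 0xED; 0xDC ⊕ 0xED = 0x31.
Blocks that differ from the original plaintext: P4.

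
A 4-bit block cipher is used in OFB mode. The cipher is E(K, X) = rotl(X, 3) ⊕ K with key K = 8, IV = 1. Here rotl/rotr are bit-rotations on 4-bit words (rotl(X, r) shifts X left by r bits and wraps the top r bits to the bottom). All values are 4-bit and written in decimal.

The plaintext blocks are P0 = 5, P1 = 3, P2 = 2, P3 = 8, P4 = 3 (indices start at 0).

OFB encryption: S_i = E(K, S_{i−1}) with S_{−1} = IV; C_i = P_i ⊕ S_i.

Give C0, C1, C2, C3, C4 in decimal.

C0 = 5, C1 = 11, C2 = 14, C3 = 6, C4 = 12

C0: S = E(K, 1) = 0; 5 ⊕ 0 = 5.
C1: S = E(K, 0) = 8; 3 ⊕ 8 = 11.
C2: S = E(K, 8) = 12; 2 ⊕ 12 = 14.
C3: S = E(K, 12) = 14; 8 ⊕ 14 = 6.
C4: S = E(K, 14) = 15; 3 ⊕ 15 = 12.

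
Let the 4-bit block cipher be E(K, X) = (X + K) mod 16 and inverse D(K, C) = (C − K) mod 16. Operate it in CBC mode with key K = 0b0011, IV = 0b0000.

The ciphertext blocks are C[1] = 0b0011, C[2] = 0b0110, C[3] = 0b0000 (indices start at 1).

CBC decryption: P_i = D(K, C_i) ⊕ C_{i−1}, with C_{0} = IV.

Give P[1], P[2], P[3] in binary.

P[1]: D(K, 0b0011) = 0b0000; 0b0000 ⊕ 0b0000 = 0b0000.
P[2]: D(K, 0b0110) = 0b0011; 0b0011 ⊕ 0b0011 = 0b0000.
P[3]: D(K, 0b0000) = 0b1101; 0b1101 ⊕ 0b0110 = 0b1011.

P[1] = 0b0000, P[2] = 0b0000, P[3] = 0b1011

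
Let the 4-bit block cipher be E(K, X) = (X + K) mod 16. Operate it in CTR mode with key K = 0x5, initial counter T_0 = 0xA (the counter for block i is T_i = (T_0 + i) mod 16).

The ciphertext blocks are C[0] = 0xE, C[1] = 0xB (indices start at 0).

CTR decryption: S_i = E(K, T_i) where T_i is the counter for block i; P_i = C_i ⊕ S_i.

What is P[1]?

P[1] = 0xB

P[1]: T = 0xB, S = E(K, T) = 0x0; 0xB ⊕ 0x0 = 0xB.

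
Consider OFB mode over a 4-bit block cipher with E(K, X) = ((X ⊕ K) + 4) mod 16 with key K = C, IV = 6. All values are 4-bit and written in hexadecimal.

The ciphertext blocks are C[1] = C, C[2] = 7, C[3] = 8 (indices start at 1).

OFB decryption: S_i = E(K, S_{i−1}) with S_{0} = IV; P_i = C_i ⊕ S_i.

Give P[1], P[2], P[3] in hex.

P[1] = 2, P[2] = 1, P[3] = 6

P[1]: S = E(K, 6) = E; C ⊕ E = 2.
P[2]: S = E(K, E) = 6; 7 ⊕ 6 = 1.
P[3]: S = E(K, 6) = E; 8 ⊕ E = 6.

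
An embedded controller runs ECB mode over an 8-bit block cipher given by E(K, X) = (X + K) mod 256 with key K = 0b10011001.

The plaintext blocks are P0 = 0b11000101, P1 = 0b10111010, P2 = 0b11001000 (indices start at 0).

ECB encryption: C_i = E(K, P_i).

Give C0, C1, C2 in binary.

C0 = 0b01011110, C1 = 0b01010011, C2 = 0b01100001

C0: E(K, 0b11000101) = 0b01011110.
C1: E(K, 0b10111010) = 0b01010011.
C2: E(K, 0b11001000) = 0b01100001.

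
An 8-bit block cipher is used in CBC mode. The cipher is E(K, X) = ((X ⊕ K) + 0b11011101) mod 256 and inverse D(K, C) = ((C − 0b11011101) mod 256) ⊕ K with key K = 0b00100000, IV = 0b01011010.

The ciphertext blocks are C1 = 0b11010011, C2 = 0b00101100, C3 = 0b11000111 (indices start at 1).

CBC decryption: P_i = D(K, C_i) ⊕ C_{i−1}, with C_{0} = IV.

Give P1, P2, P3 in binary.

P1 = 0b10001100, P2 = 0b10111100, P3 = 0b11100110

P1: D(K, 0b11010011) = 0b11010110; 0b11010110 ⊕ 0b01011010 = 0b10001100.
P2: D(K, 0b00101100) = 0b01101111; 0b01101111 ⊕ 0b11010011 = 0b10111100.
P3: D(K, 0b11000111) = 0b11001010; 0b11001010 ⊕ 0b00101100 = 0b11100110.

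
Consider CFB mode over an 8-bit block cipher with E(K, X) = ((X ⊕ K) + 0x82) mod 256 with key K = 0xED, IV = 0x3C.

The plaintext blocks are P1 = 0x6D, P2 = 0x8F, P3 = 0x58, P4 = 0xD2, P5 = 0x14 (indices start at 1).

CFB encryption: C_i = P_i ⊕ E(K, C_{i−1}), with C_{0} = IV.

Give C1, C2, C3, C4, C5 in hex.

C1: E(K, 0x3C) = 0x53; 0x6D ⊕ 0x53 = 0x3E.
C2: E(K, 0x3E) = 0x55; 0x8F ⊕ 0x55 = 0xDA.
C3: E(K, 0xDA) = 0xB9; 0x58 ⊕ 0xB9 = 0xE1.
C4: E(K, 0xE1) = 0x8E; 0xD2 ⊕ 0x8E = 0x5C.
C5: E(K, 0x5C) = 0x33; 0x14 ⊕ 0x33 = 0x27.

C1 = 0x3E, C2 = 0xDA, C3 = 0xE1, C4 = 0x5C, C5 = 0x27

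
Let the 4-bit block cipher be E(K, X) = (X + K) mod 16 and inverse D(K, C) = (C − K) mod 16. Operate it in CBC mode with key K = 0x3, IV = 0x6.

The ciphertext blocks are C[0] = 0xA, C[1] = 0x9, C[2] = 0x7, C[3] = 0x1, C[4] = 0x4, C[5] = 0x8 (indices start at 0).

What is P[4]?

CBC decryption: P_i = D(K, C_i) ⊕ C_{i−1}, with C_{−1} = IV.
P[4]: D(K, 0x4) = 0x1; 0x1 ⊕ 0x1 = 0x0.

P[4] = 0x0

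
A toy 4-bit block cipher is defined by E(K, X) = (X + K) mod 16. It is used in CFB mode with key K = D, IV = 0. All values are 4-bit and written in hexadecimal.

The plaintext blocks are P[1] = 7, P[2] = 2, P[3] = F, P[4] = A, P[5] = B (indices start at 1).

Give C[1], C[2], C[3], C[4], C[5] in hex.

CFB encryption: C_i = P_i ⊕ E(K, C_{i−1}), with C_{0} = IV.
C[1]: E(K, 0) = D; 7 ⊕ D = A.
C[2]: E(K, A) = 7; 2 ⊕ 7 = 5.
C[3]: E(K, 5) = 2; F ⊕ 2 = D.
C[4]: E(K, D) = A; A ⊕ A = 0.
C[5]: E(K, 0) = D; B ⊕ D = 6.

C[1] = A, C[2] = 5, C[3] = D, C[4] = 0, C[5] = 6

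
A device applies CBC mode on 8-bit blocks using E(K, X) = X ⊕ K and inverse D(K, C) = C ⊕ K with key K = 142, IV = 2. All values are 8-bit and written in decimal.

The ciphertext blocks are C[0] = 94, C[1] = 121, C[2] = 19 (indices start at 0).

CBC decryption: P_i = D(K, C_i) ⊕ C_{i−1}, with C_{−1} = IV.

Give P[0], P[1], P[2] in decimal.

P[0]: D(K, 94) = 208; 208 ⊕ 2 = 210.
P[1]: D(K, 121) = 247; 247 ⊕ 94 = 169.
P[2]: D(K, 19) = 157; 157 ⊕ 121 = 228.

P[0] = 210, P[1] = 169, P[2] = 228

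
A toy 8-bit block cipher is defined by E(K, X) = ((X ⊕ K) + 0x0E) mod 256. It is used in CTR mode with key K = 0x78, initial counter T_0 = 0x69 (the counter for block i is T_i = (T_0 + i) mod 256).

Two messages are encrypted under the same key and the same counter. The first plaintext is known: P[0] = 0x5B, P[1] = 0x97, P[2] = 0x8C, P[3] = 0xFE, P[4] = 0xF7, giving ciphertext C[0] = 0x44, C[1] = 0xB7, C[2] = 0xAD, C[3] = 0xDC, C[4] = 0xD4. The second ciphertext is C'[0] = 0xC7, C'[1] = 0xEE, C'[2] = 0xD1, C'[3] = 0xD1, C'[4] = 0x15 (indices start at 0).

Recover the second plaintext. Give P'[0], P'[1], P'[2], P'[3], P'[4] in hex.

P'[0] = 0xD8, P'[1] = 0xCE, P'[2] = 0xF0, P'[3] = 0xF3, P'[4] = 0x36

In CTR with a reused counter, both messages share the same keystream S_i, so C_i ⊕ C'_i = P_i ⊕ P'_i and thus P'_i = P_i ⊕ C_i ⊕ C'_i.
P'[0]: 0x5B ⊕ 0x44 ⊕ 0xC7 = 0xD8.
P'[1]: 0x97 ⊕ 0xB7 ⊕ 0xEE = 0xCE.
P'[2]: 0x8C ⊕ 0xAD ⊕ 0xD1 = 0xF0.
P'[3]: 0xFE ⊕ 0xDC ⊕ 0xD1 = 0xF3.
P'[4]: 0xF7 ⊕ 0xD4 ⊕ 0x15 = 0x36.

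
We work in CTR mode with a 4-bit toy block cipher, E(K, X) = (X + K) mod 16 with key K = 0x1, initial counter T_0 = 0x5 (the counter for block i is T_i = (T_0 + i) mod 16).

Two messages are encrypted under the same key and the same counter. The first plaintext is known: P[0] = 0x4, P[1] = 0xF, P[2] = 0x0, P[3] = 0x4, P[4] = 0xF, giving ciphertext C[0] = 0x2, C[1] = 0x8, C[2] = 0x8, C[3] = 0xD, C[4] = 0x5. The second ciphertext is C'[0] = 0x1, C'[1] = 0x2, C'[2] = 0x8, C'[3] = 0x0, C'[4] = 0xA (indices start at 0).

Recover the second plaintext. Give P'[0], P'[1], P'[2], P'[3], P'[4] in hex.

P'[0] = 0x7, P'[1] = 0x5, P'[2] = 0x0, P'[3] = 0x9, P'[4] = 0x0

In CTR with a reused counter, both messages share the same keystream S_i, so C_i ⊕ C'_i = P_i ⊕ P'_i and thus P'_i = P_i ⊕ C_i ⊕ C'_i.
P'[0]: 0x4 ⊕ 0x2 ⊕ 0x1 = 0x7.
P'[1]: 0xF ⊕ 0x8 ⊕ 0x2 = 0x5.
P'[2]: 0x0 ⊕ 0x8 ⊕ 0x8 = 0x0.
P'[3]: 0x4 ⊕ 0xD ⊕ 0x0 = 0x9.
P'[4]: 0xF ⊕ 0x5 ⊕ 0xA = 0x0.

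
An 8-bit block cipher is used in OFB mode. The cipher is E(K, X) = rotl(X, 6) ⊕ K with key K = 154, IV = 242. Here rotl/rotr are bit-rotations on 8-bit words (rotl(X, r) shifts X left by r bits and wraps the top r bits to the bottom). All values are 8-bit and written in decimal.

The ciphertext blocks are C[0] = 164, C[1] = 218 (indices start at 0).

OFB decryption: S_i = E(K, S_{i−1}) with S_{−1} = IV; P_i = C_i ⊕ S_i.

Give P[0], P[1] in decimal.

P[0] = 130, P[1] = 201

P[0]: S = E(K, 242) = 38; 164 ⊕ 38 = 130.
P[1]: S = E(K, 38) = 19; 218 ⊕ 19 = 201.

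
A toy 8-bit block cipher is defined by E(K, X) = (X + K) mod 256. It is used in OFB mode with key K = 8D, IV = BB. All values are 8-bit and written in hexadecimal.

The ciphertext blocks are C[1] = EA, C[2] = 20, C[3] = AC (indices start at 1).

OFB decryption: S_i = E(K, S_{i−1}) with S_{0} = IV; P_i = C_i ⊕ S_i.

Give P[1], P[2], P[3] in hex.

P[1]: S = E(K, BB) = 48; EA ⊕ 48 = A2.
P[2]: S = E(K, 48) = D5; 20 ⊕ D5 = F5.
P[3]: S = E(K, D5) = 62; AC ⊕ 62 = CE.

P[1] = A2, P[2] = F5, P[3] = CE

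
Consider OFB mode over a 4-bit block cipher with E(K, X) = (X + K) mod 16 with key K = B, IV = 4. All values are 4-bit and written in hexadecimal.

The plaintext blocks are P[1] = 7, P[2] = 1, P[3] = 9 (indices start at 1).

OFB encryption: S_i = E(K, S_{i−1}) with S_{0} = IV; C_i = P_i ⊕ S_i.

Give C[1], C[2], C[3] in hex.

C[1]: S = E(K, 4) = F; 7 ⊕ F = 8.
C[2]: S = E(K, F) = A; 1 ⊕ A = B.
C[3]: S = E(K, A) = 5; 9 ⊕ 5 = C.

C[1] = 8, C[2] = B, C[3] = C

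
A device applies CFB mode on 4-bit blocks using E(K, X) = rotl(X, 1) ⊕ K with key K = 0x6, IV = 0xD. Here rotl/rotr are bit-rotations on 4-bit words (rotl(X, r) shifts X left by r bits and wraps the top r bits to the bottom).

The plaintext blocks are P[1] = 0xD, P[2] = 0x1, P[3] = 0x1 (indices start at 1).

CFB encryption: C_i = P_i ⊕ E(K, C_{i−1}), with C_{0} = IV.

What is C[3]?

C[3] = 0x9

C[1]: E(K, 0xD) = 0xD; 0xD ⊕ 0xD = 0x0.
C[2]: E(K, 0x0) = 0x6; 0x1 ⊕ 0x6 = 0x7.
C[3]: E(K, 0x7) = 0x8; 0x1 ⊕ 0x8 = 0x9.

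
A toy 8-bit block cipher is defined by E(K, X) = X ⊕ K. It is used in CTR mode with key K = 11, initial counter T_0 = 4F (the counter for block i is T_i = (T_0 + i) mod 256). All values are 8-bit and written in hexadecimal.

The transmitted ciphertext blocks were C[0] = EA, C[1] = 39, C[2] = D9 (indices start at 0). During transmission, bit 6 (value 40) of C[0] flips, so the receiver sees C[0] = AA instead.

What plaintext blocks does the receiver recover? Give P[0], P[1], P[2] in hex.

CTR decryption: S_i = E(K, T_i) where T_i is the counter for block i; P_i = C_i ⊕ S_i.
Only C[0] changed, to AA. In CTR, a change in C_i flips the same bit in P_i only; the keystream is unaffected. Decrypting the received ciphertext:
P[0]: T = 4F, S = E(K, T) = 5E; AA ⊕ 5E = F4.
P[1]: T = 50, S = E(K, T) = 41; 39 ⊕ 41 = 78.
P[2]: T = 51, S = E(K, T) = 40; D9 ⊕ 40 = 99.
Blocks that differ from the original plaintext: P[0].

P[0] = F4, P[1] = 78, P[2] = 99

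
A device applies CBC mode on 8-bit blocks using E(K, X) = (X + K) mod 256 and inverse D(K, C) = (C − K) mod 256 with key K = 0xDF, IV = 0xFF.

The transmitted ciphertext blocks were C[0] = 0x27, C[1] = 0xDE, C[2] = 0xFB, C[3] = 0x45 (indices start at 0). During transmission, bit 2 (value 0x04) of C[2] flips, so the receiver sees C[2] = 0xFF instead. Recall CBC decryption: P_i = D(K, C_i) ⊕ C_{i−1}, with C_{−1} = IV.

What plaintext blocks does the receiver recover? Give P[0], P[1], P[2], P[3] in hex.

P[0] = 0xB7, P[1] = 0xD8, P[2] = 0xFE, P[3] = 0x99

Only C[2] changed, to 0xFF. In CBC, a change in C_i garbles P_i and flips the same bit in P_{i+1}. Decrypting the received ciphertext:
P[0]: D(K, 0x27) = 0x48; 0x48 ⊕ 0xFF = 0xB7.
P[1]: D(K, 0xDE) = 0xFF; 0xFF ⊕ 0x27 = 0xD8.
P[2]: D(K, 0xFF) = 0x20; 0x20 ⊕ 0xDE = 0xFE.
P[3]: D(K, 0x45) = 0x66; 0x66 ⊕ 0xFF = 0x99.
Blocks that differ from the original plaintext: P[2], P[3].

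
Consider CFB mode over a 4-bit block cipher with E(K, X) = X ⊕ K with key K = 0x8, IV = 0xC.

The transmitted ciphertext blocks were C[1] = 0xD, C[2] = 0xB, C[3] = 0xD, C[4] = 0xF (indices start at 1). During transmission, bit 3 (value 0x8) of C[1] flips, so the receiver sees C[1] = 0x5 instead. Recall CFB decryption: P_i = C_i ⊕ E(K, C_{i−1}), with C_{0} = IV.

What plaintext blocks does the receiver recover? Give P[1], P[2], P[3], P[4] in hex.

Only C[1] changed, to 0x5. In CFB, a change in C_i flips the same bit in P_i and garbles P_{i+1}. Decrypting the received ciphertext:
P[1]: E(K, 0xC) = 0x4; 0x5 ⊕ 0x4 = 0x1.
P[2]: E(K, 0x5) = 0xD; 0xB ⊕ 0xD = 0x6.
P[3]: E(K, 0xB) = 0x3; 0xD ⊕ 0x3 = 0xE.
P[4]: E(K, 0xD) = 0x5; 0xF ⊕ 0x5 = 0xA.
Blocks that differ from the original plaintext: P[1], P[2].

P[1] = 0x1, P[2] = 0x6, P[3] = 0xE, P[4] = 0xA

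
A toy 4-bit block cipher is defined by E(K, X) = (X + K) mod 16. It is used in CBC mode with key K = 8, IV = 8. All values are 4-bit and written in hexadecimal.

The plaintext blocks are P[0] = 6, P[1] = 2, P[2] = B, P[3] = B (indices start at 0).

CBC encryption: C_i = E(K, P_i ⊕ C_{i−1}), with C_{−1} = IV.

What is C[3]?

C[0]: P[0] ⊕ 8 = E; E(K, E) = 6.
C[1]: P[1] ⊕ 6 = 4; E(K, 4) = C.
C[2]: P[2] ⊕ C = 7; E(K, 7) = F.
C[3]: P[3] ⊕ F = 4; E(K, 4) = C.

C[3] = C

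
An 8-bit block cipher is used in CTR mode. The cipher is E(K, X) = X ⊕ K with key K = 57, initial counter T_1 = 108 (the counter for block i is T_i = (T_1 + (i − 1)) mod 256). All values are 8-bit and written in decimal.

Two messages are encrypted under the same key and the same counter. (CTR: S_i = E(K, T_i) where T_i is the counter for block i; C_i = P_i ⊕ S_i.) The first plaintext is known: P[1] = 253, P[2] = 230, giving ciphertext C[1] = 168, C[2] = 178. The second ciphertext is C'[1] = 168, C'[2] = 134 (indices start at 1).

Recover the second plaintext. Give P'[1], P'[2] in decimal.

In CTR with a reused counter, both messages share the same keystream S_i, so C_i ⊕ C'_i = P_i ⊕ P'_i and thus P'_i = P_i ⊕ C_i ⊕ C'_i.
P'[1]: 253 ⊕ 168 ⊕ 168 = 253.
P'[2]: 230 ⊕ 178 ⊕ 134 = 210.

P'[1] = 253, P'[2] = 210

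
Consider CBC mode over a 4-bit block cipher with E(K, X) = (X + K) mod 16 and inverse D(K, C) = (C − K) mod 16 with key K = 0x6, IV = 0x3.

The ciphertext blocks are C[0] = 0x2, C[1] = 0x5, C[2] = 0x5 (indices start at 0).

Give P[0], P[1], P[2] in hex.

CBC decryption: P_i = D(K, C_i) ⊕ C_{i−1}, with C_{−1} = IV.
P[0]: D(K, 0x2) = 0xC; 0xC ⊕ 0x3 = 0xF.
P[1]: D(K, 0x5) = 0xF; 0xF ⊕ 0x2 = 0xD.
P[2]: D(K, 0x5) = 0xF; 0xF ⊕ 0x5 = 0xA.

P[0] = 0xF, P[1] = 0xD, P[2] = 0xA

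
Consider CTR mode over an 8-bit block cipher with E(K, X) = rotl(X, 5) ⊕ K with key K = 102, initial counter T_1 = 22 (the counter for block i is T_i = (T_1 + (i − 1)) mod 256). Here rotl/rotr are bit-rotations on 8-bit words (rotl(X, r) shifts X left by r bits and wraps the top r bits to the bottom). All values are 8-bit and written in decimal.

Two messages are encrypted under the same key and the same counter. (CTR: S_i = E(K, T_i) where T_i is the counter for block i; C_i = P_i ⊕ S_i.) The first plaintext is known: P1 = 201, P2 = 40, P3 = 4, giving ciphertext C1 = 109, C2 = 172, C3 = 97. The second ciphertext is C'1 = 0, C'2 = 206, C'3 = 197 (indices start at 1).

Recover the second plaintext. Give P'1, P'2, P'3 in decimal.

P'1 = 164, P'2 = 74, P'3 = 160

In CTR with a reused counter, both messages share the same keystream S_i, so C_i ⊕ C'_i = P_i ⊕ P'_i and thus P'_i = P_i ⊕ C_i ⊕ C'_i.
P'1: 201 ⊕ 109 ⊕ 0 = 164.
P'2: 40 ⊕ 172 ⊕ 206 = 74.
P'3: 4 ⊕ 97 ⊕ 197 = 160.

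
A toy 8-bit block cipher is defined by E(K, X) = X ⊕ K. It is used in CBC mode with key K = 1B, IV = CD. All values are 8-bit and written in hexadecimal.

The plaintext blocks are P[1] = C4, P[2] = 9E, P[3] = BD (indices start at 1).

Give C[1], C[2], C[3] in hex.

CBC encryption: C_i = E(K, P_i ⊕ C_{i−1}), with C_{0} = IV.
C[1]: P[1] ⊕ CD = 09; E(K, 09) = 12.
C[2]: P[2] ⊕ 12 = 8C; E(K, 8C) = 97.
C[3]: P[3] ⊕ 97 = 2A; E(K, 2A) = 31.

C[1] = 12, C[2] = 97, C[3] = 31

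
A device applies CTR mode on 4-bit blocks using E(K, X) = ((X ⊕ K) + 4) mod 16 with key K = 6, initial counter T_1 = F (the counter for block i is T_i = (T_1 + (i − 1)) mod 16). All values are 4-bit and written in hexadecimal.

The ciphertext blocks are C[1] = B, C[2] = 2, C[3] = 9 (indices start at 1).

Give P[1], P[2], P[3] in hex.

CTR decryption: S_i = E(K, T_i) where T_i is the counter for block i; P_i = C_i ⊕ S_i.
P[1]: T = F, S = E(K, T) = D; B ⊕ D = 6.
P[2]: T = 0, S = E(K, T) = A; 2 ⊕ A = 8.
P[3]: T = 1, S = E(K, T) = B; 9 ⊕ B = 2.

P[1] = 6, P[2] = 8, P[3] = 2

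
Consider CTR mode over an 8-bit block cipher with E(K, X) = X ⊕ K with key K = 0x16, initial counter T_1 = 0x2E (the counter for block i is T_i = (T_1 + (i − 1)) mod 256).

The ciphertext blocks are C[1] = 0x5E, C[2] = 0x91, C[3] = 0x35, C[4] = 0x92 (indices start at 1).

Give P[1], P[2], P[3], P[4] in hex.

CTR decryption: S_i = E(K, T_i) where T_i is the counter for block i; P_i = C_i ⊕ S_i.
P[1]: T = 0x2E, S = E(K, T) = 0x38; 0x5E ⊕ 0x38 = 0x66.
P[2]: T = 0x2F, S = E(K, T) = 0x39; 0x91 ⊕ 0x39 = 0xA8.
P[3]: T = 0x30, S = E(K, T) = 0x26; 0x35 ⊕ 0x26 = 0x13.
P[4]: T = 0x31, S = E(K, T) = 0x27; 0x92 ⊕ 0x27 = 0xB5.

P[1] = 0x66, P[2] = 0xA8, P[3] = 0x13, P[4] = 0xB5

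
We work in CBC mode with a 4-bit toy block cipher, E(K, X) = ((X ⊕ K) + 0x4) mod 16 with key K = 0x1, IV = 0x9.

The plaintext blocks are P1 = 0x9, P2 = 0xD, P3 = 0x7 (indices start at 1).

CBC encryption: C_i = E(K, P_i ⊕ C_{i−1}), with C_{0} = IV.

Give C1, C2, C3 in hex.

C1 = 0x5, C2 = 0xD, C3 = 0xF

C1: P1 ⊕ 0x9 = 0x0; E(K, 0x0) = 0x5.
C2: P2 ⊕ 0x5 = 0x8; E(K, 0x8) = 0xD.
C3: P3 ⊕ 0xD = 0xA; E(K, 0xA) = 0xF.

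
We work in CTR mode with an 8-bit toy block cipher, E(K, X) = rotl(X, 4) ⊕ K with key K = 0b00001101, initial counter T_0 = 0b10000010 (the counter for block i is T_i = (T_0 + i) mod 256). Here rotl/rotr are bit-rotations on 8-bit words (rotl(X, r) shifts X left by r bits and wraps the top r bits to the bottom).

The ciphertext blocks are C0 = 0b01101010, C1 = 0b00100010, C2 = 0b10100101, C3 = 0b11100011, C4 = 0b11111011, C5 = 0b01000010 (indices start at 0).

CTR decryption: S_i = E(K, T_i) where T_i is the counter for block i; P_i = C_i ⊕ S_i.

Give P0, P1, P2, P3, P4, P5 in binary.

P0: T = 0b10000010, S = E(K, T) = 0b00100101; 0b01101010 ⊕ 0b00100101 = 0b01001111.
P1: T = 0b10000011, S = E(K, T) = 0b00110101; 0b00100010 ⊕ 0b00110101 = 0b00010111.
P2: T = 0b10000100, S = E(K, T) = 0b01000101; 0b10100101 ⊕ 0b01000101 = 0b11100000.
P3: T = 0b10000101, S = E(K, T) = 0b01010101; 0b11100011 ⊕ 0b01010101 = 0b10110110.
P4: T = 0b10000110, S = E(K, T) = 0b01100101; 0b11111011 ⊕ 0b01100101 = 0b10011110.
P5: T = 0b10000111, S = E(K, T) = 0b01110101; 0b01000010 ⊕ 0b01110101 = 0b00110111.

P0 = 0b01001111, P1 = 0b00010111, P2 = 0b11100000, P3 = 0b10110110, P4 = 0b10011110, P5 = 0b00110111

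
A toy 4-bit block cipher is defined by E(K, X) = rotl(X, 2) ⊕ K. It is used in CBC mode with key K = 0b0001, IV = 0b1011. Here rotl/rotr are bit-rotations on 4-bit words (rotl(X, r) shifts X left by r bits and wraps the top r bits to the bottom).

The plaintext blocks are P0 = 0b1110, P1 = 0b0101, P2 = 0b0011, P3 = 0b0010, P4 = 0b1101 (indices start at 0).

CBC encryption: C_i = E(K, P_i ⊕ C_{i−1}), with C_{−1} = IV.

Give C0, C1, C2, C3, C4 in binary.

C0 = 0b0100, C1 = 0b0101, C2 = 0b1000, C3 = 0b1011, C4 = 0b1000

C0: P0 ⊕ 0b1011 = 0b0101; E(K, 0b0101) = 0b0100.
C1: P1 ⊕ 0b0100 = 0b0001; E(K, 0b0001) = 0b0101.
C2: P2 ⊕ 0b0101 = 0b0110; E(K, 0b0110) = 0b1000.
C3: P3 ⊕ 0b1000 = 0b1010; E(K, 0b1010) = 0b1011.
C4: P4 ⊕ 0b1011 = 0b0110; E(K, 0b0110) = 0b1000.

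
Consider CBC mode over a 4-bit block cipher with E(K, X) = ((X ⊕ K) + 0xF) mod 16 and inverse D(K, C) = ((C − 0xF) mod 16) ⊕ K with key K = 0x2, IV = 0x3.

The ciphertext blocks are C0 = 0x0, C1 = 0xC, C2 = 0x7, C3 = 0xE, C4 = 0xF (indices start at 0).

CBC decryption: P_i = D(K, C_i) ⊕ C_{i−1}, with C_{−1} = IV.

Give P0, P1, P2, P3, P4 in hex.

P0: D(K, 0x0) = 0x3; 0x3 ⊕ 0x3 = 0x0.
P1: D(K, 0xC) = 0xF; 0xF ⊕ 0x0 = 0xF.
P2: D(K, 0x7) = 0xA; 0xA ⊕ 0xC = 0x6.
P3: D(K, 0xE) = 0xD; 0xD ⊕ 0x7 = 0xA.
P4: D(K, 0xF) = 0x2; 0x2 ⊕ 0xE = 0xC.

P0 = 0x0, P1 = 0xF, P2 = 0x6, P3 = 0xA, P4 = 0xC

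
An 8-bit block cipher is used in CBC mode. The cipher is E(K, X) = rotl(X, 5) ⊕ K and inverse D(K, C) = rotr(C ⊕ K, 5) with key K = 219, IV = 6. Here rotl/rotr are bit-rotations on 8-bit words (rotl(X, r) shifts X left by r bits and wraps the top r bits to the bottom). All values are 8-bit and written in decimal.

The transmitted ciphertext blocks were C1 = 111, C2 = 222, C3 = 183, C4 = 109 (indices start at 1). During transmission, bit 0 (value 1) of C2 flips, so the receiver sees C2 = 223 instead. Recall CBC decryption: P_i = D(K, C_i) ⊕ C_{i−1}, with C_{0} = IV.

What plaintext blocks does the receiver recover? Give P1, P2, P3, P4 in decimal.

P1 = 163, P2 = 79, P3 = 188, P4 = 2

Only C2 changed, to 223. In CBC, a change in C_i garbles P_i and flips the same bit in P_{i+1}. Decrypting the received ciphertext:
P1: D(K, 111) = 165; 165 ⊕ 6 = 163.
P2: D(K, 223) = 32; 32 ⊕ 111 = 79.
P3: D(K, 183) = 99; 99 ⊕ 223 = 188.
P4: D(K, 109) = 181; 181 ⊕ 183 = 2.
Blocks that differ from the original plaintext: P2, P3.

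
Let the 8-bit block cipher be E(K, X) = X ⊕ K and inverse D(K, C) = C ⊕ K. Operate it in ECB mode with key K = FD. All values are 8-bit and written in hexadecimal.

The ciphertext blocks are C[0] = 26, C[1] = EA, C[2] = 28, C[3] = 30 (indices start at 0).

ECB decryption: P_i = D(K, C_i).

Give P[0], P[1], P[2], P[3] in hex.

P[0]: D(K, 26) = DB.
P[1]: D(K, EA) = 17.
P[2]: D(K, 28) = D5.
P[3]: D(K, 30) = CD.

P[0] = DB, P[1] = 17, P[2] = D5, P[3] = CD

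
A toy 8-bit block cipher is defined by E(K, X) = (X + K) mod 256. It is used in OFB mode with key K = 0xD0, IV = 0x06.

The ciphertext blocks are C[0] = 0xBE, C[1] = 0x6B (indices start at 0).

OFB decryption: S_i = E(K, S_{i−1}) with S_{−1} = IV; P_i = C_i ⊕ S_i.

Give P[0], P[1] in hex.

P[0] = 0x68, P[1] = 0xCD

P[0]: S = E(K, 0x06) = 0xD6; 0xBE ⊕ 0xD6 = 0x68.
P[1]: S = E(K, 0xD6) = 0xA6; 0x6B ⊕ 0xA6 = 0xCD.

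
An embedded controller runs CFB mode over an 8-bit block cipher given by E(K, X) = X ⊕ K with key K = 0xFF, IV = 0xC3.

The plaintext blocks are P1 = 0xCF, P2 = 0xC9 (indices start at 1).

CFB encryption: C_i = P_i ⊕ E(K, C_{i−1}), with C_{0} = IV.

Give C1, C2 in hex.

C1 = 0xF3, C2 = 0xC5

C1: E(K, 0xC3) = 0x3C; 0xCF ⊕ 0x3C = 0xF3.
C2: E(K, 0xF3) = 0x0C; 0xC9 ⊕ 0x0C = 0xC5.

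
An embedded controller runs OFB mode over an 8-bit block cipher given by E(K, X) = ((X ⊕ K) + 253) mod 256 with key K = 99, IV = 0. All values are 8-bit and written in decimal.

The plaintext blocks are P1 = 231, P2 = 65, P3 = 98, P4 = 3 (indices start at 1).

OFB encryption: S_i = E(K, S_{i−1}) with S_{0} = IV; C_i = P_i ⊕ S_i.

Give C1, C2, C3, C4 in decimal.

C1: S = E(K, 0) = 96; 231 ⊕ 96 = 135.
C2: S = E(K, 96) = 0; 65 ⊕ 0 = 65.
C3: S = E(K, 0) = 96; 98 ⊕ 96 = 2.
C4: S = E(K, 96) = 0; 3 ⊕ 0 = 3.

C1 = 135, C2 = 65, C3 = 2, C4 = 3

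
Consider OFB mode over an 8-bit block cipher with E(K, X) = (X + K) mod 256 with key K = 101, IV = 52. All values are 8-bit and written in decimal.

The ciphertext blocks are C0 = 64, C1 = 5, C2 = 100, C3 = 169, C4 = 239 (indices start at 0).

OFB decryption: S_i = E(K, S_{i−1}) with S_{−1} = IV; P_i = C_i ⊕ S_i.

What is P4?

P0: S = E(K, 52) = 153; 64 ⊕ 153 = 217.
P1: S = E(K, 153) = 254; 5 ⊕ 254 = 251.
P2: S = E(K, 254) = 99; 100 ⊕ 99 = 7.
P3: S = E(K, 99) = 200; 169 ⊕ 200 = 97.
P4: S = E(K, 200) = 45; 239 ⊕ 45 = 194.

P4 = 194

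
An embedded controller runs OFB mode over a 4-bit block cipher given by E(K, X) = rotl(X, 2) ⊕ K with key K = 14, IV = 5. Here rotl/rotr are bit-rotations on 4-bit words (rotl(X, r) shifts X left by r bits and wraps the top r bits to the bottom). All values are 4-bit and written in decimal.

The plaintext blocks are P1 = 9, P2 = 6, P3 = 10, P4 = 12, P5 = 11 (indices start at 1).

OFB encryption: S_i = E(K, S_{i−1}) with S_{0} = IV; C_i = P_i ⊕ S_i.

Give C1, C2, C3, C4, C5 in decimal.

C1 = 2, C2 = 6, C3 = 4, C4 = 9, C5 = 0

C1: S = E(K, 5) = 11; 9 ⊕ 11 = 2.
C2: S = E(K, 11) = 0; 6 ⊕ 0 = 6.
C3: S = E(K, 0) = 14; 10 ⊕ 14 = 4.
C4: S = E(K, 14) = 5; 12 ⊕ 5 = 9.
C5: S = E(K, 5) = 11; 11 ⊕ 11 = 0.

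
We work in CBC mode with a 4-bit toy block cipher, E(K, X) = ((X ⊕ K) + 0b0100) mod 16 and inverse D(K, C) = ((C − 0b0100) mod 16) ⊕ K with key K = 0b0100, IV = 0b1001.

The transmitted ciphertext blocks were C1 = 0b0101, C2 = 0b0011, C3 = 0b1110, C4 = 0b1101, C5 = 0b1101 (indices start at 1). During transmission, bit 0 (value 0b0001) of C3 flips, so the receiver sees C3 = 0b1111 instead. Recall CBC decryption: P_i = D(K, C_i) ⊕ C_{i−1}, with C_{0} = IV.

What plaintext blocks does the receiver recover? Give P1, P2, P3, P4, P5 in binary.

P1 = 0b1100, P2 = 0b1110, P3 = 0b1100, P4 = 0b0010, P5 = 0b0000

Only C3 changed, to 0b1111. In CBC, a change in C_i garbles P_i and flips the same bit in P_{i+1}. Decrypting the received ciphertext:
P1: D(K, 0b0101) = 0b0101; 0b0101 ⊕ 0b1001 = 0b1100.
P2: D(K, 0b0011) = 0b1011; 0b1011 ⊕ 0b0101 = 0b1110.
P3: D(K, 0b1111) = 0b1111; 0b1111 ⊕ 0b0011 = 0b1100.
P4: D(K, 0b1101) = 0b1101; 0b1101 ⊕ 0b1111 = 0b0010.
P5: D(K, 0b1101) = 0b1101; 0b1101 ⊕ 0b1101 = 0b0000.
Blocks that differ from the original plaintext: P3, P4.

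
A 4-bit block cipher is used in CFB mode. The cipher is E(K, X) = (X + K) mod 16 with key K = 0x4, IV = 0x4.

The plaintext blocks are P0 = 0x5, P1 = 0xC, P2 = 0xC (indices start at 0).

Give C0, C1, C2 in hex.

CFB encryption: C_i = P_i ⊕ E(K, C_{i−1}), with C_{−1} = IV.
C0: E(K, 0x4) = 0x8; 0x5 ⊕ 0x8 = 0xD.
C1: E(K, 0xD) = 0x1; 0xC ⊕ 0x1 = 0xD.
C2: E(K, 0xD) = 0x1; 0xC ⊕ 0x1 = 0xD.

C0 = 0xD, C1 = 0xD, C2 = 0xD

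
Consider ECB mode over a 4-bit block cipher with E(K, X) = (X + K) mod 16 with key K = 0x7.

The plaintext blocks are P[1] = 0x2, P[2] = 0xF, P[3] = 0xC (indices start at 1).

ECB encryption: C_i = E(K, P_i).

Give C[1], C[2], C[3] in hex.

C[1]: E(K, 0x2) = 0x9.
C[2]: E(K, 0xF) = 0x6.
C[3]: E(K, 0xC) = 0x3.

C[1] = 0x9, C[2] = 0x6, C[3] = 0x3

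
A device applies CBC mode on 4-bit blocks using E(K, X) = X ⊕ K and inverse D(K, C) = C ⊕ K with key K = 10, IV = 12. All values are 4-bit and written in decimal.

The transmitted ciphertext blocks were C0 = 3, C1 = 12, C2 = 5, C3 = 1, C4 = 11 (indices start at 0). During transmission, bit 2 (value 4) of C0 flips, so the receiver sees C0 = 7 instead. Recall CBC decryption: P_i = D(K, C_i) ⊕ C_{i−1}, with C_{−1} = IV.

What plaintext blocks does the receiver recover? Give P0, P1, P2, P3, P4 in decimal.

Only C0 changed, to 7. In CBC, a change in C_i garbles P_i and flips the same bit in P_{i+1}. Decrypting the received ciphertext:
P0: D(K, 7) = 13; 13 ⊕ 12 = 1.
P1: D(K, 12) = 6; 6 ⊕ 7 = 1.
P2: D(K, 5) = 15; 15 ⊕ 12 = 3.
P3: D(K, 1) = 11; 11 ⊕ 5 = 14.
P4: D(K, 11) = 1; 1 ⊕ 1 = 0.
Blocks that differ from the original plaintext: P0, P1.

P0 = 1, P1 = 1, P2 = 3, P3 = 14, P4 = 0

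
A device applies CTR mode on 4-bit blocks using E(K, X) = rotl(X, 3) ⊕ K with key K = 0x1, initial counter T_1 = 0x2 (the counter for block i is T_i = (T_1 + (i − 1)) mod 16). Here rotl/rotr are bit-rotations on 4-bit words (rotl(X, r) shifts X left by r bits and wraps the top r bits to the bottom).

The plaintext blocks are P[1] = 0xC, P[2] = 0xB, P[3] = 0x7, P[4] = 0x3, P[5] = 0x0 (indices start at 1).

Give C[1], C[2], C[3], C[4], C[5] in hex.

CTR encryption: S_i = E(K, T_i) where T_i is the counter for block i; C_i = P_i ⊕ S_i.
C[1]: T = 0x2, S = E(K, T) = 0x0; 0xC ⊕ 0x0 = 0xC.
C[2]: T = 0x3, S = E(K, T) = 0x8; 0xB ⊕ 0x8 = 0x3.
C[3]: T = 0x4, S = E(K, T) = 0x3; 0x7 ⊕ 0x3 = 0x4.
C[4]: T = 0x5, S = E(K, T) = 0xB; 0x3 ⊕ 0xB = 0x8.
C[5]: T = 0x6, S = E(K, T) = 0x2; 0x0 ⊕ 0x2 = 0x2.

C[1] = 0xC, C[2] = 0x3, C[3] = 0x4, C[4] = 0x8, C[5] = 0x2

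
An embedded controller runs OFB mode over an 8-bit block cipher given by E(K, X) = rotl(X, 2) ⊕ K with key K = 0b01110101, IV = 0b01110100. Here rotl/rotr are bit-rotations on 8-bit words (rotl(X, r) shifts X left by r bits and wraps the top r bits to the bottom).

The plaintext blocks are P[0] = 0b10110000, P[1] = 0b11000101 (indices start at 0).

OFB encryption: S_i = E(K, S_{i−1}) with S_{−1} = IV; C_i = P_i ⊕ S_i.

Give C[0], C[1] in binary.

C[0] = 0b00010100, C[1] = 0b00100010

C[0]: S = E(K, 0b01110100) = 0b10100100; 0b10110000 ⊕ 0b10100100 = 0b00010100.
C[1]: S = E(K, 0b10100100) = 0b11100111; 0b11000101 ⊕ 0b11100111 = 0b00100010.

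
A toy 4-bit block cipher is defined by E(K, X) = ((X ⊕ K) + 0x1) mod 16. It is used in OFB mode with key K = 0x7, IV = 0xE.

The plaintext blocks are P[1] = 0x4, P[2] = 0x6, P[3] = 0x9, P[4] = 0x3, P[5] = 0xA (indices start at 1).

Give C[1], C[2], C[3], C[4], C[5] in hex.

OFB encryption: S_i = E(K, S_{i−1}) with S_{0} = IV; C_i = P_i ⊕ S_i.
C[1]: S = E(K, 0xE) = 0xA; 0x4 ⊕ 0xA = 0xE.
C[2]: S = E(K, 0xA) = 0xE; 0x6 ⊕ 0xE = 0x8.
C[3]: S = E(K, 0xE) = 0xA; 0x9 ⊕ 0xA = 0x3.
C[4]: S = E(K, 0xA) = 0xE; 0x3 ⊕ 0xE = 0xD.
C[5]: S = E(K, 0xE) = 0xA; 0xA ⊕ 0xA = 0x0.

C[1] = 0xE, C[2] = 0x8, C[3] = 0x3, C[4] = 0xD, C[5] = 0x0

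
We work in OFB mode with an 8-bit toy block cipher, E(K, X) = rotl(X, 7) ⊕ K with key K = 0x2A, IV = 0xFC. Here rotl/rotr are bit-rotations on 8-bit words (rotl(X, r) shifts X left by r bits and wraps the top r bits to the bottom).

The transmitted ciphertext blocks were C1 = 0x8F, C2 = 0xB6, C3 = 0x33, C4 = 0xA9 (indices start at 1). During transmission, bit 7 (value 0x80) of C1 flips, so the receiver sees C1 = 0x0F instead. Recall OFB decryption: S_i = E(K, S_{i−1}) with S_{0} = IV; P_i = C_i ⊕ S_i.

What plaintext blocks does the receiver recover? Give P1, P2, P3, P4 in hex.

Only C1 changed, to 0x0F. In OFB, a change in C_i flips the same bit in P_i only; the keystream is unaffected. Decrypting the received ciphertext:
P1: S = E(K, 0xFC) = 0x54; 0x0F ⊕ 0x54 = 0x5B.
P2: S = E(K, 0x54) = 0x00; 0xB6 ⊕ 0x00 = 0xB6.
P3: S = E(K, 0x00) = 0x2A; 0x33 ⊕ 0x2A = 0x19.
P4: S = E(K, 0x2A) = 0x3F; 0xA9 ⊕ 0x3F = 0x96.
Blocks that differ from the original plaintext: P1.

P1 = 0x5B, P2 = 0xB6, P3 = 0x19, P4 = 0x96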